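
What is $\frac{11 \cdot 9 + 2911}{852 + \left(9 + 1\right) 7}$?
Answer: $\frac{1505}{461} \approx 3.2646$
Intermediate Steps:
$\frac{11 \cdot 9 + 2911}{852 + \left(9 + 1\right) 7} = \frac{99 + 2911}{852 + 10 \cdot 7} = \frac{3010}{852 + 70} = \frac{3010}{922} = 3010 \cdot \frac{1}{922} = \frac{1505}{461}$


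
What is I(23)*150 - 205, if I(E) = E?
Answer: 3245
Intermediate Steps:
I(23)*150 - 205 = 23*150 - 205 = 3450 - 205 = 3245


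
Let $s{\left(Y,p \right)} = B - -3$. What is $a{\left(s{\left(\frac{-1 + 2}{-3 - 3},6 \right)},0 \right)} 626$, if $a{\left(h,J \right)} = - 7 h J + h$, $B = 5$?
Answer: $5008$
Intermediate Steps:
$s{\left(Y,p \right)} = 8$ ($s{\left(Y,p \right)} = 5 - -3 = 5 + 3 = 8$)
$a{\left(h,J \right)} = h - 7 J h$ ($a{\left(h,J \right)} = - 7 J h + h = h - 7 J h$)
$a{\left(s{\left(\frac{-1 + 2}{-3 - 3},6 \right)},0 \right)} 626 = 8 \left(1 - 0\right) 626 = 8 \left(1 + 0\right) 626 = 8 \cdot 1 \cdot 626 = 8 \cdot 626 = 5008$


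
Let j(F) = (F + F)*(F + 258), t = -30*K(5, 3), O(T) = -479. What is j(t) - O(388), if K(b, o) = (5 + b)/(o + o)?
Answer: -20321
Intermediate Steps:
K(b, o) = (5 + b)/(2*o) (K(b, o) = (5 + b)/((2*o)) = (5 + b)*(1/(2*o)) = (5 + b)/(2*o))
t = -50 (t = -15*(5 + 5)/3 = -15*10/3 = -30*5/3 = -50)
j(F) = 2*F*(258 + F) (j(F) = (2*F)*(258 + F) = 2*F*(258 + F))
j(t) - O(388) = 2*(-50)*(258 - 50) - 1*(-479) = 2*(-50)*208 + 479 = -20800 + 479 = -20321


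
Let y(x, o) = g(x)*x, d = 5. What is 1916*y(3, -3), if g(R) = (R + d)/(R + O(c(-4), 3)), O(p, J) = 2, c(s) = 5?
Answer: 45984/5 ≈ 9196.8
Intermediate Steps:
g(R) = (5 + R)/(2 + R) (g(R) = (R + 5)/(R + 2) = (5 + R)/(2 + R))
y(x, o) = x*(5 + x)/(2 + x) (y(x, o) = ((5 + x)/(2 + x))*x = x*(5 + x)/(2 + x))
1916*y(3, -3) = 1916*(3*(5 + 3)/(2 + 3)) = 1916*(3*8/5) = 1916*(3*(1/5)*8) = 1916*(24/5) = 45984/5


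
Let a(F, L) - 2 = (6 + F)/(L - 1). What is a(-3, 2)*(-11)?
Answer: -55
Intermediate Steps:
a(F, L) = 2 + (6 + F)/(-1 + L) (a(F, L) = 2 + (6 + F)/(L - 1) = 2 + (6 + F)/(-1 + L))
a(-3, 2)*(-11) = ((4 - 3 + 2*2)/(-1 + 2))*(-11) = ((4 - 3 + 4)/1)*(-11) = (1*5)*(-11) = 5*(-11) = -55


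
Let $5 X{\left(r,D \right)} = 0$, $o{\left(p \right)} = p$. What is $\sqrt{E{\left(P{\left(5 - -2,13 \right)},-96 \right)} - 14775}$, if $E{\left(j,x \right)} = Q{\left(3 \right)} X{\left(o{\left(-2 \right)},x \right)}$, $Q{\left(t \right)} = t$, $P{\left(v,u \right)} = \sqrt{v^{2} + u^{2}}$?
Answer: $5 i \sqrt{591} \approx 121.55 i$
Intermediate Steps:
$P{\left(v,u \right)} = \sqrt{u^{2} + v^{2}}$
$X{\left(r,D \right)} = 0$ ($X{\left(r,D \right)} = \frac{1}{5} \cdot 0 = 0$)
$E{\left(j,x \right)} = 0$ ($E{\left(j,x \right)} = 3 \cdot 0 = 0$)
$\sqrt{E{\left(P{\left(5 - -2,13 \right)},-96 \right)} - 14775} = \sqrt{0 - 14775} = \sqrt{-14775} = 5 i \sqrt{591}$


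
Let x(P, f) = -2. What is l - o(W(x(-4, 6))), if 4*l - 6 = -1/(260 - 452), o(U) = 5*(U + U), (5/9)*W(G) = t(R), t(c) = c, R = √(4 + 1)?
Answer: 1153/768 - 18*√5 ≈ -38.748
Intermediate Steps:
R = √5 ≈ 2.2361
W(G) = 9*√5/5
o(U) = 10*U (o(U) = 5*(2*U) = 10*U)
l = 1153/768 (l = 3/2 + (-1/(260 - 452))/4 = 3/2 + (-1/(-192))/4 = 3/2 + (-1*(-1/192))/4 = 3/2 + (¼)*(1/192) = 3/2 + 1/768 = 1153/768 ≈ 1.5013)
l - o(W(x(-4, 6))) = 1153/768 - 10*9*√5/5 = 1153/768 - 18*√5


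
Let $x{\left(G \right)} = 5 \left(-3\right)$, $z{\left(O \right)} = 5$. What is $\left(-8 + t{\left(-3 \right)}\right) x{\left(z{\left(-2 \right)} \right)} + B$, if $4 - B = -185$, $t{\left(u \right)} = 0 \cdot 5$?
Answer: $309$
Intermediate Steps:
$x{\left(G \right)} = -15$
$t{\left(u \right)} = 0$
$B = 189$ ($B = 4 - -185 = 4 + 185 = 189$)
$\left(-8 + t{\left(-3 \right)}\right) x{\left(z{\left(-2 \right)} \right)} + B = \left(-8 + 0\right) \left(-15\right) + 189 = \left(-8\right) \left(-15\right) + 189 = 120 + 189 = 309$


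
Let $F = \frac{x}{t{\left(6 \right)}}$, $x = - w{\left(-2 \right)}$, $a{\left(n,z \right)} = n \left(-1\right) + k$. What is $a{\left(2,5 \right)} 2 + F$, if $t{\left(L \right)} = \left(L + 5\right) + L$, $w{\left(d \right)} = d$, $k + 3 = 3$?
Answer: $- \frac{66}{17} \approx -3.8824$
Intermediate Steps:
$k = 0$ ($k = -3 + 3 = 0$)
$t{\left(L \right)} = 5 + 2 L$ ($t{\left(L \right)} = \left(5 + L\right) + L = 5 + 2 L$)
$a{\left(n,z \right)} = - n$ ($a{\left(n,z \right)} = n \left(-1\right) + 0 = - n + 0 = - n$)
$x = 2$ ($x = \left(-1\right) \left(-2\right) = 2$)
$F = \frac{2}{17}$ ($F = \frac{2}{5 + 2 \cdot 6} = \frac{2}{5 + 12} = \frac{2}{17} \approx 0.11765$)
$a{\left(2,5 \right)} 2 + F = \left(-1\right) 2 \cdot 2 + \frac{2}{17} = \left(-2\right) 2 + \frac{2}{17} = -4 + \frac{2}{17} = - \frac{66}{17}$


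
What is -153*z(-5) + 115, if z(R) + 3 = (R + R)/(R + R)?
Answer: 421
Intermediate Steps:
z(R) = -2 (z(R) = -3 + (R + R)/(R + R) = -3 + (2*R)/((2*R)) = -3 + (2*R)*(1/(2*R)) = -3 + 1 = -2)
-153*z(-5) + 115 = -153*(-2) + 115 = 306 + 115 = 421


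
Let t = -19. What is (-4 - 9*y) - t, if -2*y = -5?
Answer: -15/2 ≈ -7.5000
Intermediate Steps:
y = 5/2 (y = -1/2*(-5) = 5/2 ≈ 2.5000)
(-4 - 9*y) - t = (-4 - 9*5/2) - 1*(-19) = (-4 - 45/2) + 19 = -53/2 + 19 = -15/2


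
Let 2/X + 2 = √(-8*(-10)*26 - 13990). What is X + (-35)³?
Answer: -255406377/5957 - I*√11910/5957 ≈ -42875.0 - 0.01832*I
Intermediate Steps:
X = 2/(-2 + I*√11910) (X = 2/(-2 + √(-8*(-10)*26 - 13990)) = 2/(-2 + √(80*26 - 13990)) = 2/(-2 + √(2080 - 13990)) = 2/(-2 + √(-11910)) = 2/(-2 + I*√11910) ≈ -0.00033574 - 0.01832*I)
X + (-35)³ = (-2/5957 - I*√11910/5957) + (-35)³ = (-2/5957 - I*√11910/5957) - 42875 = -255406377/5957 - I*√11910/5957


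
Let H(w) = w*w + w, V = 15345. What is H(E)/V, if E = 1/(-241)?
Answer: -16/59416863 ≈ -2.6928e-7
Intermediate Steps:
E = -1/241 ≈ -0.0041494
H(w) = w + w² (H(w) = w² + w = w + w²)
H(E)/V = -(1 - 1/241)/241/15345 = -1/241*240/241*(1/15345) = -240/58081*1/15345 = -16/59416863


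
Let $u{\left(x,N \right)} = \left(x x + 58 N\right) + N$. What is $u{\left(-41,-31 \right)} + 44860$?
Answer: $44712$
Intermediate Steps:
$u{\left(x,N \right)} = x^{2} + 59 N$ ($u{\left(x,N \right)} = \left(x^{2} + 58 N\right) + N = x^{2} + 59 N$)
$u{\left(-41,-31 \right)} + 44860 = \left(\left(-41\right)^{2} + 59 \left(-31\right)\right) + 44860 = \left(1681 - 1829\right) + 44860 = -148 + 44860 = 44712$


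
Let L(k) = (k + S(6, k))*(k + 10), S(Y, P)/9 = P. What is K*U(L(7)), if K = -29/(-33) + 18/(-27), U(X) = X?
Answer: 8330/33 ≈ 252.42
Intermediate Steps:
S(Y, P) = 9*P
L(k) = 10*k*(10 + k) (L(k) = (k + 9*k)*(k + 10) = (10*k)*(10 + k) = 10*k*(10 + k))
K = 7/33 (K = -29*(-1/33) + 18*(-1/27) = 29/33 - ⅔ = 7/33 ≈ 0.21212)
K*U(L(7)) = 7*(10*7*(10 + 7))/33 = 7*(10*7*17)/33 = (7/33)*1190 = 8330/33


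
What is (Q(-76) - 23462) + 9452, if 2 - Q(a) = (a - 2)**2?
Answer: -20092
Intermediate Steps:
Q(a) = 2 - (-2 + a)**2 (Q(a) = 2 - (a - 2)**2 = 2 - (-2 + a)**2)
(Q(-76) - 23462) + 9452 = ((2 - (-2 - 76)**2) - 23462) + 9452 = ((2 - 1*(-78)**2) - 23462) + 9452 = ((2 - 1*6084) - 23462) + 9452 = ((2 - 6084) - 23462) + 9452 = (-6082 - 23462) + 9452 = -29544 + 9452 = -20092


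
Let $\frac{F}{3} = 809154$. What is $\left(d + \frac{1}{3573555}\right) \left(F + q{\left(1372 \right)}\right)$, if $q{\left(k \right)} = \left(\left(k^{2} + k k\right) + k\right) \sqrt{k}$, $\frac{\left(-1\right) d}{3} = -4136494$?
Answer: $\frac{35882716135678469694}{1191185} + \frac{155878910208368869704 \sqrt{7}}{238237} \approx 1.7612 \cdot 10^{15}$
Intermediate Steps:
$d = 12409482$ ($d = \left(-3\right) \left(-4136494\right) = 12409482$)
$F = 2427462$ ($F = 3 \cdot 809154 = 2427462$)
$q{\left(k \right)} = \sqrt{k} \left(k + 2 k^{2}\right)$ ($q{\left(k \right)} = \left(\left(k^{2} + k^{2}\right) + k\right) \sqrt{k} = \left(2 k^{2} + k\right) \sqrt{k} = \left(k + 2 k^{2}\right) \sqrt{k} = \sqrt{k} \left(k + 2 k^{2}\right)$)
$\left(d + \frac{1}{3573555}\right) \left(F + q{\left(1372 \right)}\right) = \left(12409482 + \frac{1}{3573555}\right) \left(2427462 + 1372^{\frac{3}{2}} \left(1 + 2 \cdot 1372\right)\right) = \left(12409482 + \frac{1}{3573555}\right) \left(2427462 + 19208 \sqrt{7} \left(1 + 2744\right)\right) = \frac{44345966448511 \left(2427462 + 19208 \sqrt{7} \cdot 2745\right)}{3573555} = \frac{44345966448511 \left(2427462 + 52725960 \sqrt{7}\right)}{3573555} = \frac{35882716135678469694}{1191185} + \frac{155878910208368869704 \sqrt{7}}{238237}$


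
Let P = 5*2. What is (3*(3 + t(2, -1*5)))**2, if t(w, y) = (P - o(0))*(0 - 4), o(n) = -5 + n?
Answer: 29241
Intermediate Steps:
P = 10
t(w, y) = -60 (t(w, y) = (10 - (-5 + 0))*(0 - 4) = (10 - 1*(-5))*(-4) = (10 + 5)*(-4) = 15*(-4) = -60)
(3*(3 + t(2, -1*5)))**2 = (3*(3 - 60))**2 = (3*(-57))**2 = (-171)**2 = 29241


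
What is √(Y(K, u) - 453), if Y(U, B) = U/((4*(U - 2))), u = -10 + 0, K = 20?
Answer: I*√16298/6 ≈ 21.277*I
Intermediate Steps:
u = -10
Y(U, B) = U/(-8 + 4*U) (Y(U, B) = U/((4*(-2 + U))) = U/(-8 + 4*U))
√(Y(K, u) - 453) = √((¼)*20/(-2 + 20) - 453) = √((¼)*20/18 - 453) = √((¼)*20*(1/18) - 453) = √(5/18 - 453) = √(-8149/18) = I*√16298/6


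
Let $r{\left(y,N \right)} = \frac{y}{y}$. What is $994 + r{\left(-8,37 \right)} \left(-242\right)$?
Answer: $752$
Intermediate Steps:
$r{\left(y,N \right)} = 1$
$994 + r{\left(-8,37 \right)} \left(-242\right) = 994 + 1 \left(-242\right) = 994 - 242 = 752$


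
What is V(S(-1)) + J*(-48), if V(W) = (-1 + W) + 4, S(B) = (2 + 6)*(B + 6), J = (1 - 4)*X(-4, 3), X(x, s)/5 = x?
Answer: -2837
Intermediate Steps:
X(x, s) = 5*x
J = 60 (J = (1 - 4)*(5*(-4)) = -3*(-20) = 60)
S(B) = 48 + 8*B (S(B) = 8*(6 + B) = 48 + 8*B)
V(W) = 3 + W
V(S(-1)) + J*(-48) = (3 + (48 + 8*(-1))) + 60*(-48) = (3 + (48 - 8)) - 2880 = (3 + 40) - 2880 = 43 - 2880 = -2837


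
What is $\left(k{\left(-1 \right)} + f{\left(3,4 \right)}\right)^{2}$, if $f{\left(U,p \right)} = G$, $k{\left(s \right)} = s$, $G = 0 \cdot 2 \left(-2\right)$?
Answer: $1$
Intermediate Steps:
$G = 0$ ($G = 0 \left(-2\right) = 0$)
$f{\left(U,p \right)} = 0$
$\left(k{\left(-1 \right)} + f{\left(3,4 \right)}\right)^{2} = \left(-1 + 0\right)^{2} = \left(-1\right)^{2} = 1$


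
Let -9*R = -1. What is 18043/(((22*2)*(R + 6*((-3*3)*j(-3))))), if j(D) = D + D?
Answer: 162387/128348 ≈ 1.2652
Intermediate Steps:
R = 1/9 (R = -1/9*(-1) = 1/9 ≈ 0.11111)
j(D) = 2*D
18043/(((22*2)*(R + 6*((-3*3)*j(-3))))) = 18043/(((22*2)*(1/9 + 6*((-3*3)*(2*(-3)))))) = 18043/((44*(1/9 + 6*(-9*(-6))))) = 18043/((44*(1/9 + 6*54))) = 18043/((44*(1/9 + 324))) = 18043/((44*(2917/9))) = 18043/(128348/9) = 18043*(9/128348) = 162387/128348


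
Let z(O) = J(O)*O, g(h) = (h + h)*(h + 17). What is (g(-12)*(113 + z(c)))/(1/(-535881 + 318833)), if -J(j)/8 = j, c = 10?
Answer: -17893437120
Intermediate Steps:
J(j) = -8*j
g(h) = 2*h*(17 + h) (g(h) = (2*h)*(17 + h) = 2*h*(17 + h))
z(O) = -8*O**2 (z(O) = (-8*O)*O = -8*O**2)
(g(-12)*(113 + z(c)))/(1/(-535881 + 318833)) = ((2*(-12)*(17 - 12))*(113 - 8*10**2))/(1/(-535881 + 318833)) = ((2*(-12)*5)*(113 - 8*100))/(1/(-217048)) = (-120*(113 - 800))/(-1/217048) = -120*(-687)*(-217048) = 82440*(-217048) = -17893437120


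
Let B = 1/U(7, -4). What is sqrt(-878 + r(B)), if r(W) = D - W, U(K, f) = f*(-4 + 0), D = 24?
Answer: I*sqrt(13665)/4 ≈ 29.224*I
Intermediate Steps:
U(K, f) = -4*f (U(K, f) = f*(-4) = -4*f)
B = 1/16 (B = 1/(-4*(-4)) = 1/16 ≈ 0.062500)
r(W) = 24 - W
sqrt(-878 + r(B)) = sqrt(-878 + (24 - 1*1/16)) = sqrt(-878 + (24 - 1/16)) = sqrt(-878 + 383/16) = sqrt(-13665/16) = I*sqrt(13665)/4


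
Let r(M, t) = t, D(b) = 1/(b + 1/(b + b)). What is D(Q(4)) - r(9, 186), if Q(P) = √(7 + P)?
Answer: -186 + 2*√11/23 ≈ -185.71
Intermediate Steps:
D(b) = 1/(b + 1/(2*b))
D(Q(4)) - r(9, 186) = 2*√(7 + 4)/(1 + 2*(√(7 + 4))²) - 1*186 = 2*√11/(1 + 2*(√11)²) - 186 = 2*√11/(1 + 2*11) - 186 = 2*√11/(1 + 22) - 186 = 2*√11/23 - 186 = -186 + 2*√11/23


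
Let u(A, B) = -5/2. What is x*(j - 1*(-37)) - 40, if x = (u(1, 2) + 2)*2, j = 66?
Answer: -143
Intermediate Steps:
u(A, B) = -5/2 (u(A, B) = -5*1/2 = -5/2)
x = -1 (x = (-5/2 + 2)*2 = -1/2*2 = -1)
x*(j - 1*(-37)) - 40 = -(66 - 1*(-37)) - 40 = -(66 + 37) - 40 = -1*103 - 40 = -103 - 40 = -143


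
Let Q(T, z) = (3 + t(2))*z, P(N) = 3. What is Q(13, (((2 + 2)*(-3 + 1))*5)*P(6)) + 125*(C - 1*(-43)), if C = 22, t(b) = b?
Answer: 7525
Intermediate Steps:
Q(T, z) = 5*z (Q(T, z) = (3 + 2)*z = 5*z)
Q(13, (((2 + 2)*(-3 + 1))*5)*P(6)) + 125*(C - 1*(-43)) = 5*((((2 + 2)*(-3 + 1))*5)*3) + 125*(22 - 1*(-43)) = 5*(((4*(-2))*5)*3) + 125*(22 + 43) = 5*(-8*5*3) + 125*65 = 5*(-40*3) + 8125 = 5*(-120) + 8125 = -600 + 8125 = 7525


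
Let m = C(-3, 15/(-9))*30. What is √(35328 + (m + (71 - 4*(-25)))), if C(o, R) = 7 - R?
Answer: √35759 ≈ 189.10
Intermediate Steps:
m = 260 (m = (7 - 15/(-9))*30 = (7 - 15*(-1)/9)*30 = (7 - 1*(-5/3))*30 = (7 + 5/3)*30 = (26/3)*30 = 260)
√(35328 + (m + (71 - 4*(-25)))) = √(35328 + (260 + (71 - 4*(-25)))) = √(35328 + (260 + (71 + 100))) = √(35328 + (260 + 171)) = √(35328 + 431) = √35759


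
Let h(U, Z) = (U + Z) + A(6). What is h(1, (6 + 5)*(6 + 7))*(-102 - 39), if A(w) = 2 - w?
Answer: -19740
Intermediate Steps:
h(U, Z) = -4 + U + Z (h(U, Z) = (U + Z) + (2 - 1*6) = (U + Z) + (2 - 6) = (U + Z) - 4 = -4 + U + Z)
h(1, (6 + 5)*(6 + 7))*(-102 - 39) = (-4 + 1 + (6 + 5)*(6 + 7))*(-102 - 39) = (-4 + 1 + 11*13)*(-141) = (-4 + 1 + 143)*(-141) = 140*(-141) = -19740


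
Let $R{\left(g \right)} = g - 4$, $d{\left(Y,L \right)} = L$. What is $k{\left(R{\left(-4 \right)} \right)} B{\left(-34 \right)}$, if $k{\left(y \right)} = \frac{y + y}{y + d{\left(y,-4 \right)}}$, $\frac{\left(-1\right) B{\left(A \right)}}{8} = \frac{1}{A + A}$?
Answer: $\frac{8}{51} \approx 0.15686$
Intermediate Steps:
$R{\left(g \right)} = -4 + g$
$B{\left(A \right)} = - \frac{4}{A}$ ($B{\left(A \right)} = - \frac{8}{A + A} = - \frac{8}{2 A} = - 8 \frac{1}{2 A} = - \frac{4}{A}$)
$k{\left(y \right)} = \frac{2 y}{-4 + y}$ ($k{\left(y \right)} = \frac{y + y}{y - 4} = \frac{2 y}{-4 + y}$)
$k{\left(R{\left(-4 \right)} \right)} B{\left(-34 \right)} = \frac{2 \left(-4 - 4\right)}{-4 - 8} \left(- \frac{4}{-34}\right) = 2 \left(-8\right) \frac{1}{-4 - 8} \left(\left(-4\right) \left(- \frac{1}{34}\right)\right) = 2 \left(-8\right) \frac{1}{-12} \cdot \frac{2}{17} = 2 \left(-8\right) \left(- \frac{1}{12}\right) \frac{2}{17} = \frac{4}{3} \cdot \frac{2}{17} = \frac{8}{51}$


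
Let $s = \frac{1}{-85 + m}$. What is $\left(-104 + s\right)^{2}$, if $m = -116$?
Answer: $\frac{437019025}{40401} \approx 10817.0$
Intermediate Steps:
$s = - \frac{1}{201}$ ($s = \frac{1}{-85 - 116} = \frac{1}{-201} = - \frac{1}{201} \approx -0.0049751$)
$\left(-104 + s\right)^{2} = \left(-104 - \frac{1}{201}\right)^{2} = \left(- \frac{20905}{201}\right)^{2} = \frac{437019025}{40401}$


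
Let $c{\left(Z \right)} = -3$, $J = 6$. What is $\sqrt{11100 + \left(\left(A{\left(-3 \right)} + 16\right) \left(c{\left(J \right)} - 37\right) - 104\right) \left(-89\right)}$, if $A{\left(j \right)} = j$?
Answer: $6 \sqrt{1851} \approx 258.14$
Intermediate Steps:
$\sqrt{11100 + \left(\left(A{\left(-3 \right)} + 16\right) \left(c{\left(J \right)} - 37\right) - 104\right) \left(-89\right)} = \sqrt{11100 + \left(\left(-3 + 16\right) \left(-3 - 37\right) - 104\right) \left(-89\right)} = \sqrt{11100 + \left(13 \left(-40\right) - 104\right) \left(-89\right)} = \sqrt{11100 + \left(-520 - 104\right) \left(-89\right)} = \sqrt{11100 - -55536} = \sqrt{11100 + 55536} = \sqrt{66636} = 6 \sqrt{1851}$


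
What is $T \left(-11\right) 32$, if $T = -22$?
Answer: $7744$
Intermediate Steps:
$T \left(-11\right) 32 = \left(-22\right) \left(-11\right) 32 = 242 \cdot 32 = 7744$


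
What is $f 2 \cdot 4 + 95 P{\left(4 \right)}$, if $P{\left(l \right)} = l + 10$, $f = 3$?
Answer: $1354$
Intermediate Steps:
$P{\left(l \right)} = 10 + l$
$f 2 \cdot 4 + 95 P{\left(4 \right)} = 3 \cdot 2 \cdot 4 + 95 \left(10 + 4\right) = 6 \cdot 4 + 95 \cdot 14 = 24 + 1330 = 1354$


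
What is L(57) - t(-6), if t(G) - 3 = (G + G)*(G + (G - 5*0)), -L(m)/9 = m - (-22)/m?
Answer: -12606/19 ≈ -663.47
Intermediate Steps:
L(m) = -198/m - 9*m (L(m) = -9*(m - (-22)/m) = -9*(m + 22/m) = -198/m - 9*m)
t(G) = 3 + 4*G² (t(G) = 3 + (G + G)*(G + (G - 5*0)) = 3 + (2*G)*(G + (G + 0)) = 3 + (2*G)*(G + G) = 3 + (2*G)*(2*G) = 3 + 4*G²)
L(57) - t(-6) = (-198/57 - 9*57) - (3 + 4*(-6)²) = (-198*1/57 - 513) - (3 + 4*36) = (-66/19 - 513) - (3 + 144) = -9813/19 - 1*147 = -9813/19 - 147 = -12606/19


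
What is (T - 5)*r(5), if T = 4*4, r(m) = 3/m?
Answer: 33/5 ≈ 6.6000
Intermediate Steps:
T = 16
(T - 5)*r(5) = (16 - 5)*(3/5) = 11*(3*(⅕)) = 11*(⅗) = 33/5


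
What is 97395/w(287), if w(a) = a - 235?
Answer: 97395/52 ≈ 1873.0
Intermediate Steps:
w(a) = -235 + a
97395/w(287) = 97395/(-235 + 287) = 97395/52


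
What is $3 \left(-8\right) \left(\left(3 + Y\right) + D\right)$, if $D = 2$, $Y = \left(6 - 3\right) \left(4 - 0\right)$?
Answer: $-408$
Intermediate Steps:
$Y = 12$ ($Y = 3 \left(4 + \left(-1 + 1\right)\right) = 3 \left(4 + 0\right) = 3 \cdot 4 = 12$)
$3 \left(-8\right) \left(\left(3 + Y\right) + D\right) = 3 \left(-8\right) \left(\left(3 + 12\right) + 2\right) = - 24 \left(15 + 2\right) = \left(-24\right) 17 = -408$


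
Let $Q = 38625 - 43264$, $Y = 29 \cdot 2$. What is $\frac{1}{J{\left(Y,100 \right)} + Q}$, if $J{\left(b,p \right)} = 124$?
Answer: $- \frac{1}{4515} \approx -0.00022148$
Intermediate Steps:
$Y = 58$
$Q = -4639$
$\frac{1}{J{\left(Y,100 \right)} + Q} = \frac{1}{124 - 4639} = \frac{1}{-4515} = - \frac{1}{4515}$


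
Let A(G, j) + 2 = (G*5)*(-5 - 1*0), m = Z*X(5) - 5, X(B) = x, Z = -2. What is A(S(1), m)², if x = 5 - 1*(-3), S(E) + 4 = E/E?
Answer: 5329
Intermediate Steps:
S(E) = -3 (S(E) = -4 + E/E = -4 + 1 = -3)
x = 8 (x = 5 + 3 = 8)
X(B) = 8
m = -21 (m = -2*8 - 5 = -16 - 5 = -21)
A(G, j) = -2 - 25*G (A(G, j) = -2 + (G*5)*(-5 - 1*0) = -2 + (5*G)*(-5 + 0) = -2 + (5*G)*(-5) = -2 - 25*G)
A(S(1), m)² = (-2 - 25*(-3))² = (-2 + 75)² = 73² = 5329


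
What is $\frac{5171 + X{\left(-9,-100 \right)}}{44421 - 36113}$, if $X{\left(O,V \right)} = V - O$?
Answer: $\frac{1270}{2077} \approx 0.61146$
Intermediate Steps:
$\frac{5171 + X{\left(-9,-100 \right)}}{44421 - 36113} = \frac{5171 - 91}{44421 - 36113} = \frac{5171 + \left(-100 + 9\right)}{8308} = \left(5171 - 91\right) \frac{1}{8308} = 5080 \cdot \frac{1}{8308} = \frac{1270}{2077}$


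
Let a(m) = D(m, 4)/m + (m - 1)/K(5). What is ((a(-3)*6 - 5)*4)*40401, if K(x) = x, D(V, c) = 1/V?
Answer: -7379916/5 ≈ -1.4760e+6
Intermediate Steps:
a(m) = -1/5 + m**(-2) + m/5 (a(m) = 1/(m*m) + (m - 1)/5 = m**(-2) + (-1 + m)*(1/5) = m**(-2) + (-1/5 + m/5) = -1/5 + m**(-2) + m/5)
((a(-3)*6 - 5)*4)*40401 = (((-1/5 + (-3)**(-2) + (1/5)*(-3))*6 - 5)*4)*40401 = (((-1/5 + 1/9 - 3/5)*6 - 5)*4)*40401 = ((-31/45*6 - 5)*4)*40401 = ((-62/15 - 5)*4)*40401 = -137/15*4*40401 = -548/15*40401 = -7379916/5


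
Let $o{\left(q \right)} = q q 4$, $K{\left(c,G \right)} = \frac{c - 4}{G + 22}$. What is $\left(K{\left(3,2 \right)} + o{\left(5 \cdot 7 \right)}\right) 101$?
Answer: $\frac{11877499}{24} \approx 4.949 \cdot 10^{5}$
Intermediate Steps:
$K{\left(c,G \right)} = \frac{-4 + c}{22 + G}$
$o{\left(q \right)} = 4 q^{2}$ ($o{\left(q \right)} = q^{2} \cdot 4 = 4 q^{2}$)
$\left(K{\left(3,2 \right)} + o{\left(5 \cdot 7 \right)}\right) 101 = \left(\frac{-4 + 3}{22 + 2} + 4 \left(5 \cdot 7\right)^{2}\right) 101 = \left(\frac{1}{24} \left(-1\right) + 4 \cdot 35^{2}\right) 101 = \left(\frac{1}{24} \left(-1\right) + 4 \cdot 1225\right) 101 = \left(- \frac{1}{24} + 4900\right) 101 = \frac{117599}{24} \cdot 101 = \frac{11877499}{24}$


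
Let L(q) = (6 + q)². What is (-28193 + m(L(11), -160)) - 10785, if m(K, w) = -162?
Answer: -39140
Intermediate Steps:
(-28193 + m(L(11), -160)) - 10785 = (-28193 - 162) - 10785 = -28355 - 10785 = -39140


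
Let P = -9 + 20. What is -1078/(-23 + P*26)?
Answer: -1078/263 ≈ -4.0989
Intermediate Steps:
P = 11
-1078/(-23 + P*26) = -1078/(-23 + 11*26) = -1078/(-23 + 286) = -1078/263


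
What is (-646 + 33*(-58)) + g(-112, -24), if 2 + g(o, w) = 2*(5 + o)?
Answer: -2776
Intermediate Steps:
g(o, w) = 8 + 2*o (g(o, w) = -2 + 2*(5 + o) = -2 + (10 + 2*o) = 8 + 2*o)
(-646 + 33*(-58)) + g(-112, -24) = (-646 + 33*(-58)) + (8 + 2*(-112)) = (-646 - 1914) + (8 - 224) = -2560 - 216 = -2776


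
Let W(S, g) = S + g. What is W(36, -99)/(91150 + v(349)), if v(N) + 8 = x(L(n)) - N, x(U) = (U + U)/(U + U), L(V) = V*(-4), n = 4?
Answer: -63/90794 ≈ -0.00069388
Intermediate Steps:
L(V) = -4*V
x(U) = 1 (x(U) = (2*U)/((2*U)) = (2*U)*(1/(2*U)) = 1)
v(N) = -7 - N (v(N) = -8 + (1 - N) = -7 - N)
W(36, -99)/(91150 + v(349)) = (36 - 99)/(91150 + (-7 - 1*349)) = -63/(91150 + (-7 - 349)) = -63/(91150 - 356) = -63/90794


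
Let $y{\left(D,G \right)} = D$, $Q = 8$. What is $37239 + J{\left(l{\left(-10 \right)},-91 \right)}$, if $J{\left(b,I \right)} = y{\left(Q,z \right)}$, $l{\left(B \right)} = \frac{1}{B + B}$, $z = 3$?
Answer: $37247$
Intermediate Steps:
$l{\left(B \right)} = \frac{1}{2 B}$
$J{\left(b,I \right)} = 8$
$37239 + J{\left(l{\left(-10 \right)},-91 \right)} = 37239 + 8 = 37247$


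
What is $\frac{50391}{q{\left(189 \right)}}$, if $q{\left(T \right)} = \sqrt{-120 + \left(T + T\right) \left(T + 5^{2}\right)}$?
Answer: $\frac{16797 \sqrt{20193}}{13462} \approx 177.31$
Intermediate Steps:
$q{\left(T \right)} = \sqrt{-120 + 2 T \left(25 + T\right)}$ ($q{\left(T \right)} = \sqrt{-120 + 2 T \left(T + 25\right)} = \sqrt{-120 + 2 T \left(25 + T\right)}$)
$\frac{50391}{q{\left(189 \right)}} = \frac{50391}{\sqrt{-120 + 2 \cdot 189^{2} + 50 \cdot 189}} = \frac{50391}{\sqrt{-120 + 2 \cdot 35721 + 9450}} = \frac{50391}{\sqrt{-120 + 71442 + 9450}} = \frac{50391}{\sqrt{80772}} = \frac{50391}{2 \sqrt{20193}} = 50391 \frac{\sqrt{20193}}{40386} = \frac{16797 \sqrt{20193}}{13462}$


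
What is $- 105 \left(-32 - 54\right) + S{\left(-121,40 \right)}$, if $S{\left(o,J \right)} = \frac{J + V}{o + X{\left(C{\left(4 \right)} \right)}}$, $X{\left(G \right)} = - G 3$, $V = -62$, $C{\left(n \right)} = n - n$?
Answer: $\frac{99332}{11} \approx 9030.2$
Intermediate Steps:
$C{\left(n \right)} = 0$
$X{\left(G \right)} = - 3 G$
$S{\left(o,J \right)} = \frac{-62 + J}{o}$ ($S{\left(o,J \right)} = \frac{J - 62}{o - 0} = \frac{-62 + J}{o + 0} = \frac{-62 + J}{o}$)
$- 105 \left(-32 - 54\right) + S{\left(-121,40 \right)} = - 105 \left(-32 - 54\right) + \frac{-62 + 40}{-121} = \left(-105\right) \left(-86\right) - - \frac{2}{11} = 9030 + \frac{2}{11} = \frac{99332}{11}$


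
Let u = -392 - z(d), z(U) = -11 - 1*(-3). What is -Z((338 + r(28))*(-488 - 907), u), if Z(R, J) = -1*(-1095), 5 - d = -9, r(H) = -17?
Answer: -1095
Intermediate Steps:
d = 14 (d = 5 - 1*(-9) = 5 + 9 = 14)
z(U) = -8 (z(U) = -11 + 3 = -8)
u = -384 (u = -392 - 1*(-8) = -392 + 8 = -384)
Z(R, J) = 1095
-Z((338 + r(28))*(-488 - 907), u) = -1*1095 = -1095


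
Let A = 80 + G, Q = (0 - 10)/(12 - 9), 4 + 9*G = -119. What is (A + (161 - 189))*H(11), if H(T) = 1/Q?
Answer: -23/2 ≈ -11.500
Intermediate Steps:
G = -41/3 (G = -4/9 + (1/9)*(-119) = -4/9 - 119/9 = -41/3 ≈ -13.667)
Q = -10/3 ≈ -3.3333
H(T) = -3/10 (H(T) = 1/(-10/3) = -3/10)
A = 199/3 (A = 80 - 41/3 = 199/3 ≈ 66.333)
(A + (161 - 189))*H(11) = (199/3 + (161 - 189))*(-3/10) = (199/3 - 28)*(-3/10) = (115/3)*(-3/10) = -23/2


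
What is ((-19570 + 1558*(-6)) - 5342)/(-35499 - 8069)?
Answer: 8565/10892 ≈ 0.78636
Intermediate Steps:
((-19570 + 1558*(-6)) - 5342)/(-35499 - 8069) = ((-19570 - 9348) - 5342)/(-43568) = (-28918 - 5342)*(-1/43568) = -34260*(-1/43568) = 8565/10892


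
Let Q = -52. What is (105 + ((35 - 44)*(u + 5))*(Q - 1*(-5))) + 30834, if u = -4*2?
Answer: 29670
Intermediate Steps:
u = -8
(105 + ((35 - 44)*(u + 5))*(Q - 1*(-5))) + 30834 = (105 + ((35 - 44)*(-8 + 5))*(-52 - 1*(-5))) + 30834 = (105 + (-9*(-3))*(-52 + 5)) + 30834 = (105 + 27*(-47)) + 30834 = (105 - 1269) + 30834 = -1164 + 30834 = 29670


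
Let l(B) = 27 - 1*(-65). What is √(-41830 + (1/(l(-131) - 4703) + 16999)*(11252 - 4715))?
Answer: √262413440550454/1537 ≈ 10539.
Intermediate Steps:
l(B) = 92 (l(B) = 27 + 65 = 92)
√(-41830 + (1/(l(-131) - 4703) + 16999)*(11252 - 4715)) = √(-41830 + (1/(92 - 4703) + 16999)*(11252 - 4715)) = √(-41830 + (1/(-4611) + 16999)*6537) = √(-41830 + (-1/4611 + 16999)*6537) = √(-41830 + (78382388/4611)*6537) = √(-41830 + 170795223452/1537) = √(170730930742/1537) = √262413440550454/1537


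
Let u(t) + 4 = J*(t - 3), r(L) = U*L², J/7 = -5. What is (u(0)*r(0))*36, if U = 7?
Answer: 0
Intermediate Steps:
J = -35 (J = 7*(-5) = -35)
r(L) = 7*L²
u(t) = 101 - 35*t (u(t) = -4 - 35*(t - 3) = -4 - 35*(-3 + t) = -4 + (105 - 35*t) = 101 - 35*t)
(u(0)*r(0))*36 = ((101 - 35*0)*(7*0²))*36 = ((101 + 0)*(7*0))*36 = (101*0)*36 = 0*36 = 0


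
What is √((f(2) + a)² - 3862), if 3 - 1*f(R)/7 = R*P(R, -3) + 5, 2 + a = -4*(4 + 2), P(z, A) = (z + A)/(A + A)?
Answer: I*√18629/3 ≈ 45.496*I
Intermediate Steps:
P(z, A) = (A + z)/(2*A) (P(z, A) = (A + z)/((2*A)) = (A + z)*(1/(2*A)) = (A + z)/(2*A))
a = -26 (a = -2 - 4*(4 + 2) = -2 - 4*6 = -2 - 24 = -26)
f(R) = -14 - 7*R*(½ - R/6) (f(R) = 21 - 7*(R*((½)*(-3 + R)/(-3)) + 5) = 21 - 7*(R*((½)*(-⅓)*(-3 + R)) + 5) = 21 - 7*(R*(½ - R/6) + 5) = 21 - 7*(5 + R*(½ - R/6)) = 21 + (-35 - 7*R*(½ - R/6)) = -14 - 7*R*(½ - R/6))
√((f(2) + a)² - 3862) = √(((-14 + (7/6)*2*(-3 + 2)) - 26)² - 3862) = √(((-14 + (7/6)*2*(-1)) - 26)² - 3862) = √(((-14 - 7/3) - 26)² - 3862) = √((-49/3 - 26)² - 3862) = √((-127/3)² - 3862) = √(16129/9 - 3862) = √(-18629/9) = I*√18629/3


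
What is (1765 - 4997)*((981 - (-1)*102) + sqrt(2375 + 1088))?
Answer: -3500256 - 3232*sqrt(3463) ≈ -3.6905e+6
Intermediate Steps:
(1765 - 4997)*((981 - (-1)*102) + sqrt(2375 + 1088)) = -3232*((981 - 1*(-102)) + sqrt(3463)) = -3232*((981 + 102) + sqrt(3463)) = -3232*(1083 + sqrt(3463)) = -3500256 - 3232*sqrt(3463)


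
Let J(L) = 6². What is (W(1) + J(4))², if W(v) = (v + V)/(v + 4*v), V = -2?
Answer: 32041/25 ≈ 1281.6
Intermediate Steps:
J(L) = 36
W(v) = (-2 + v)/(5*v) (W(v) = (v - 2)/(v + 4*v) = (-2 + v)/((5*v)) = (-2 + v)*(1/(5*v)) = (-2 + v)/(5*v))
(W(1) + J(4))² = ((⅕)*(-2 + 1)/1 + 36)² = ((⅕)*1*(-1) + 36)² = (-⅕ + 36)² = (179/5)² = 32041/25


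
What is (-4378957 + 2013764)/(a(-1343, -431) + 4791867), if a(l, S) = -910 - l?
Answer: -139129/281900 ≈ -0.49354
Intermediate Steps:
(-4378957 + 2013764)/(a(-1343, -431) + 4791867) = (-4378957 + 2013764)/((-910 - 1*(-1343)) + 4791867) = -2365193/((-910 + 1343) + 4791867) = -2365193/(433 + 4791867) = -2365193/4792300 = -2365193*1/4792300 = -139129/281900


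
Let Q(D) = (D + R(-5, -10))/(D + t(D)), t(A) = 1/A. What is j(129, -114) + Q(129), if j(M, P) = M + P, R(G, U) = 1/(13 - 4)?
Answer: 399428/24963 ≈ 16.001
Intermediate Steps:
R(G, U) = ⅑ (R(G, U) = 1/9 = ⅑)
Q(D) = (⅑ + D)/(D + 1/D) (Q(D) = (D + ⅑)/(D + 1/D) = (⅑ + D)/(D + 1/D))
j(129, -114) + Q(129) = (129 - 114) + (⅑)*129*(1 + 9*129)/(1 + 129²) = 15 + (⅑)*129*(1 + 1161)/(1 + 16641) = 15 + (⅑)*129*1162/16642 = 15 + (⅑)*129*(1/16642)*1162 = 15 + 24983/24963 = 399428/24963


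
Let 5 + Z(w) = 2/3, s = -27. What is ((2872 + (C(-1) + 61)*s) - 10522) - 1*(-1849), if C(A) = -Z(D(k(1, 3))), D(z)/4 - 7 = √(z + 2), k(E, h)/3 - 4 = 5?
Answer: -7565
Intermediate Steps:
k(E, h) = 27 (k(E, h) = 12 + 3*5 = 12 + 15 = 27)
D(z) = 28 + 4*√(2 + z) (D(z) = 28 + 4*√(z + 2) = 28 + 4*√(2 + z))
Z(w) = -13/3 (Z(w) = -5 + 2/3 = -5 + 2*(⅓) = -5 + ⅔ = -13/3)
C(A) = 13/3 (C(A) = -1*(-13/3) = 13/3)
((2872 + (C(-1) + 61)*s) - 10522) - 1*(-1849) = ((2872 + (13/3 + 61)*(-27)) - 10522) - 1*(-1849) = ((2872 + (196/3)*(-27)) - 10522) + 1849 = ((2872 - 1764) - 10522) + 1849 = (1108 - 10522) + 1849 = -9414 + 1849 = -7565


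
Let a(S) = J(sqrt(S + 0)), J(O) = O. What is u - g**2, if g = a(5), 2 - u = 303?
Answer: -306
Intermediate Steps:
u = -301 (u = 2 - 1*303 = 2 - 303 = -301)
a(S) = sqrt(S) (a(S) = sqrt(S + 0) = sqrt(S))
g = sqrt(5) ≈ 2.2361
u - g**2 = -301 - (sqrt(5))**2 = -301 - 1*5 = -301 - 5 = -306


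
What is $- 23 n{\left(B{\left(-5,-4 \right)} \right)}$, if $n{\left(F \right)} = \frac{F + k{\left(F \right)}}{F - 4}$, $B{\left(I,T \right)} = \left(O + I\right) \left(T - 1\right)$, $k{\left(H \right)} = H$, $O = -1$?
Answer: $- \frac{690}{13} \approx -53.077$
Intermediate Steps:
$B{\left(I,T \right)} = \left(-1 + I\right) \left(-1 + T\right)$ ($B{\left(I,T \right)} = \left(-1 + I\right) \left(T - 1\right) = \left(-1 + I\right) \left(-1 + T\right)$)
$n{\left(F \right)} = \frac{2 F}{-4 + F}$ ($n{\left(F \right)} = \frac{F + F}{F - 4} = \frac{2 F}{-4 + F}$)
$- 23 n{\left(B{\left(-5,-4 \right)} \right)} = - 23 \frac{2 \left(1 - -5 - -4 - -20\right)}{-4 - -30} = - 23 \frac{2 \left(1 + 5 + 4 + 20\right)}{-4 + \left(1 + 5 + 4 + 20\right)} = - 23 \cdot 2 \cdot 30 \frac{1}{-4 + 30} = - 23 \cdot 2 \cdot 30 \cdot \frac{1}{26} = \left(-23\right) \frac{30}{13} = - \frac{690}{13}$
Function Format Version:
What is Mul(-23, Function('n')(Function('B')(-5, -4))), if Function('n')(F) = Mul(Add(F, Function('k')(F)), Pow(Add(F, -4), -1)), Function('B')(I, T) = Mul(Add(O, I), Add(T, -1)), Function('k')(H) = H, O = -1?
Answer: Rational(-690, 13) ≈ -53.077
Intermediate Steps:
Function('B')(I, T) = Mul(Add(-1, I), Add(-1, T)) (Function('B')(I, T) = Mul(Add(-1, I), Add(T, -1)) = Mul(Add(-1, I), Add(-1, T)))
Function('n')(F) = Mul(2, F, Pow(Add(-4, F), -1)) (Function('n')(F) = Mul(Add(F, F), Pow(Add(F, -4), -1)) = Mul(Mul(2, F), Pow(Add(-4, F), -1)) = Mul(2, F, Pow(Add(-4, F), -1)))
Mul(-23, Function('n')(Function('B')(-5, -4))) = Mul(-23, Mul(2, Add(1, Mul(-1, -5), Mul(-1, -4), Mul(-5, -4)), Pow(Add(-4, Add(1, Mul(-1, -5), Mul(-1, -4), Mul(-5, -4))), -1))) = Mul(-23, Mul(2, Add(1, 5, 4, 20), Pow(Add(-4, Add(1, 5, 4, 20)), -1))) = Mul(-23, Mul(2, 30, Pow(Add(-4, 30), -1))) = Mul(-23, Mul(2, 30, Pow(26, -1))) = Mul(-23, Mul(2, 30, Rational(1, 26))) = Mul(-23, Rational(30, 13)) = Rational(-690, 13)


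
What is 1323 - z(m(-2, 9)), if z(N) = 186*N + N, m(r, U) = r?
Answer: 1697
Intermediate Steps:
z(N) = 187*N
1323 - z(m(-2, 9)) = 1323 - 187*(-2) = 1323 - 1*(-374) = 1323 + 374 = 1697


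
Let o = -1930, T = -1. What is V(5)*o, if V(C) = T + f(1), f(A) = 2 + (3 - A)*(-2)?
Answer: 5790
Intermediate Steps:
f(A) = -4 + 2*A (f(A) = 2 + (-6 + 2*A) = -4 + 2*A)
V(C) = -3 (V(C) = -1 + (-4 + 2*1) = -1 + (-4 + 2) = -1 - 2 = -3)
V(5)*o = -3*(-1930) = 5790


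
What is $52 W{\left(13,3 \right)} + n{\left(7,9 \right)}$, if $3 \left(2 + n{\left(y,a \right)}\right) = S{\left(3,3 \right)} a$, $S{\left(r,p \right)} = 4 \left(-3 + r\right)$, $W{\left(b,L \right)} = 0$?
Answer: $-2$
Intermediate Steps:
$S{\left(r,p \right)} = -12 + 4 r$
$n{\left(y,a \right)} = -2$ ($n{\left(y,a \right)} = -2 + \frac{\left(-12 + 4 \cdot 3\right) a}{3} = -2 + \frac{\left(-12 + 12\right) a}{3} = -2 + \frac{0 a}{3} = -2 + \frac{1}{3} \cdot 0 = -2 + 0 = -2$)
$52 W{\left(13,3 \right)} + n{\left(7,9 \right)} = 52 \cdot 0 - 2 = 0 - 2 = -2$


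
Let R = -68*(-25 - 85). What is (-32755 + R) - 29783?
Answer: -55058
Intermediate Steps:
R = 7480 (R = -68*(-110) = 7480)
(-32755 + R) - 29783 = (-32755 + 7480) - 29783 = -25275 - 29783 = -55058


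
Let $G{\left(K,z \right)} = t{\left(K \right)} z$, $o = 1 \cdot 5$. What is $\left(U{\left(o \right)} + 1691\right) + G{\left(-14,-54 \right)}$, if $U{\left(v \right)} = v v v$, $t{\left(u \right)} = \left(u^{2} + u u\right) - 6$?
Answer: $-19028$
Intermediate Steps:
$t{\left(u \right)} = -6 + 2 u^{2}$ ($t{\left(u \right)} = \left(u^{2} + u^{2}\right) - 6 = 2 u^{2} - 6 = -6 + 2 u^{2}$)
$o = 5$
$G{\left(K,z \right)} = z \left(-6 + 2 K^{2}\right)$ ($G{\left(K,z \right)} = \left(-6 + 2 K^{2}\right) z = z \left(-6 + 2 K^{2}\right)$)
$U{\left(v \right)} = v^{3}$ ($U{\left(v \right)} = v^{2} v = v^{3}$)
$\left(U{\left(o \right)} + 1691\right) + G{\left(-14,-54 \right)} = \left(5^{3} + 1691\right) + 2 \left(-54\right) \left(-3 + \left(-14\right)^{2}\right) = \left(125 + 1691\right) + 2 \left(-54\right) \left(-3 + 196\right) = 1816 + 2 \left(-54\right) 193 = 1816 - 20844 = -19028$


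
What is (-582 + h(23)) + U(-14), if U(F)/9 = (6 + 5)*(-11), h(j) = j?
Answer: -1648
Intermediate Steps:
U(F) = -1089 (U(F) = 9*((6 + 5)*(-11)) = 9*(11*(-11)) = 9*(-121) = -1089)
(-582 + h(23)) + U(-14) = (-582 + 23) - 1089 = -559 - 1089 = -1648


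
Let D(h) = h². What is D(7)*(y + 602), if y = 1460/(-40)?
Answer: 55419/2 ≈ 27710.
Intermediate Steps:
y = -73/2 (y = 1460*(-1/40) = -73/2 ≈ -36.500)
D(7)*(y + 602) = 7²*(-73/2 + 602) = 49*(1131/2) = 55419/2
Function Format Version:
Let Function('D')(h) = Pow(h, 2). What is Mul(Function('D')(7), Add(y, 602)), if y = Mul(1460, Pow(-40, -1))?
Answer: Rational(55419, 2) ≈ 27710.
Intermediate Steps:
y = Rational(-73, 2) (y = Mul(1460, Rational(-1, 40)) = Rational(-73, 2) ≈ -36.500)
Mul(Function('D')(7), Add(y, 602)) = Mul(Pow(7, 2), Add(Rational(-73, 2), 602)) = Mul(49, Rational(1131, 2)) = Rational(55419, 2)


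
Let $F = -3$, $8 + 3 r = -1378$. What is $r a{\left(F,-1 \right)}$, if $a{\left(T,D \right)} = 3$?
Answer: $-1386$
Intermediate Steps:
$r = -462$ ($r = - \frac{8}{3} + \frac{1}{3} \left(-1378\right) = - \frac{8}{3} - \frac{1378}{3} = -462$)
$r a{\left(F,-1 \right)} = \left(-462\right) 3 = -1386$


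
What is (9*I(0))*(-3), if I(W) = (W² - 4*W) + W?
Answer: 0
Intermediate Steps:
I(W) = W² - 3*W
(9*I(0))*(-3) = (9*(0*(-3 + 0)))*(-3) = (9*(0*(-3)))*(-3) = (9*0)*(-3) = 0*(-3) = 0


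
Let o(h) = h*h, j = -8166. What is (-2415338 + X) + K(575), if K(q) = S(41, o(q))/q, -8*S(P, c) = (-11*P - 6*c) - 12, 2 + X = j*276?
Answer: -21476133387/4600 ≈ -4.6687e+6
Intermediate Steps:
o(h) = h**2
X = -2253818 (X = -2 - 8166*276 = -2 - 2253816 = -2253818)
S(P, c) = 3/2 + 3*c/4 + 11*P/8 (S(P, c) = -((-11*P - 6*c) - 12)/8 = -(-12 - 11*P - 6*c)/8 = 3/2 + 3*c/4 + 11*P/8)
K(q) = (463/8 + 3*q**2/4)/q (K(q) = (3/2 + 3*q**2/4 + (11/8)*41)/q = (3/2 + 3*q**2/4 + 451/8)/q = (463/8 + 3*q**2/4)/q)
(-2415338 + X) + K(575) = (-2415338 - 2253818) + (1/8)*(463 + 6*575**2)/575 = -4669156 + (1/8)*(1/575)*(463 + 6*330625) = -4669156 + (1/8)*(1/575)*(463 + 1983750) = -4669156 + (1/8)*(1/575)*1984213 = -4669156 + 1984213/4600 = -21476133387/4600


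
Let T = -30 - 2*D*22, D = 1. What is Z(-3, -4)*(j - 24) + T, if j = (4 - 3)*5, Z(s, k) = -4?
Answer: 2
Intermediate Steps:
j = 5 (j = 1*5 = 5)
T = -74 (T = -30 - 2*1*22 = -30 - 2*22 = -30 - 44 = -74)
Z(-3, -4)*(j - 24) + T = -4*(5 - 24) - 74 = -4*(-19) - 74 = 76 - 74 = 2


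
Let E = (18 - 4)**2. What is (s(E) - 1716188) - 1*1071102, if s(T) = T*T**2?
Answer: 4742246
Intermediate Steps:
E = 196 (E = 14**2 = 196)
s(T) = T**3
(s(E) - 1716188) - 1*1071102 = (196**3 - 1716188) - 1*1071102 = (7529536 - 1716188) - 1071102 = 5813348 - 1071102 = 4742246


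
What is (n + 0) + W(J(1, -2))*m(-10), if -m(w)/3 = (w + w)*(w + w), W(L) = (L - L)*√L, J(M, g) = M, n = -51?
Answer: -51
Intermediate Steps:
W(L) = 0 (W(L) = 0*√L = 0)
m(w) = -12*w² (m(w) = -3*(w + w)*(w + w) = -3*2*w*2*w = -12*w²)
(n + 0) + W(J(1, -2))*m(-10) = (-51 + 0) + 0*(-12*(-10)²) = -51 + 0*(-12*100) = -51 + 0*(-1200) = -51 + 0 = -51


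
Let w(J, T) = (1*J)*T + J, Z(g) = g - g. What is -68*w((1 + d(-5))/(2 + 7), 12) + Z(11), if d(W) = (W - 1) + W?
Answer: 8840/9 ≈ 982.22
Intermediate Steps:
d(W) = -1 + 2*W (d(W) = (-1 + W) + W = -1 + 2*W)
Z(g) = 0
w(J, T) = J + J*T (w(J, T) = J*T + J = J + J*T)
-68*w((1 + d(-5))/(2 + 7), 12) + Z(11) = -68*(1 + (-1 + 2*(-5)))/(2 + 7)*(1 + 12) + 0 = -68*(1 + (-1 - 10))/9*13 + 0 = -68*(1 - 11)*(⅑)*13 + 0 = -68*(-10*⅑)*13 + 0 = -(-680)*13/9 + 0 = -68*(-130/9) + 0 = 8840/9 + 0 = 8840/9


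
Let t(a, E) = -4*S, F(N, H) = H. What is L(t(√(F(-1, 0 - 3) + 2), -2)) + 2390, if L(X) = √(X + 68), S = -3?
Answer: 2390 + 4*√5 ≈ 2398.9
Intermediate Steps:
t(a, E) = 12 (t(a, E) = -4*(-3) = 12)
L(X) = √(68 + X)
L(t(√(F(-1, 0 - 3) + 2), -2)) + 2390 = √(68 + 12) + 2390 = √80 + 2390 = 4*√5 + 2390 = 2390 + 4*√5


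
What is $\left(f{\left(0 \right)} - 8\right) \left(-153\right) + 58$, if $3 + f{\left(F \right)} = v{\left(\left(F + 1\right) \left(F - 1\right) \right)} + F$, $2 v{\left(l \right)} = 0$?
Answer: $1741$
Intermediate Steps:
$v{\left(l \right)} = 0$ ($v{\left(l \right)} = \frac{1}{2} \cdot 0 = 0$)
$f{\left(F \right)} = -3 + F$ ($f{\left(F \right)} = -3 + \left(0 + F\right) = -3 + F$)
$\left(f{\left(0 \right)} - 8\right) \left(-153\right) + 58 = \left(\left(-3 + 0\right) - 8\right) \left(-153\right) + 58 = \left(-3 - 8\right) \left(-153\right) + 58 = \left(-11\right) \left(-153\right) + 58 = 1683 + 58 = 1741$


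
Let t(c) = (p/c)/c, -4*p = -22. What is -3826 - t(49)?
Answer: -18372463/4802 ≈ -3826.0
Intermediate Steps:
p = 11/2 (p = -1/4*(-22) = 11/2 ≈ 5.5000)
t(c) = 11/(2*c**2) (t(c) = (11/(2*c))/c = 11/(2*c**2))
-3826 - t(49) = -3826 - 11/(2*49**2) = -3826 - 11/(2*2401) = -3826 - 1*11/4802 = -3826 - 11/4802 = -18372463/4802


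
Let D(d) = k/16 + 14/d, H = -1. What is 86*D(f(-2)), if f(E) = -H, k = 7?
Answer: 9933/8 ≈ 1241.6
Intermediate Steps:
f(E) = 1 (f(E) = -1*(-1) = 1)
D(d) = 7/16 + 14/d
86*D(f(-2)) = 86*(7/16 + 14/1) = 86*(7/16 + 14*1) = 86*(7/16 + 14) = 86*(231/16) = 9933/8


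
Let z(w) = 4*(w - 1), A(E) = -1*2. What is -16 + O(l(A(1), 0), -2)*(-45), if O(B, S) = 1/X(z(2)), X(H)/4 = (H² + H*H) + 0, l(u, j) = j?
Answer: -2093/128 ≈ -16.352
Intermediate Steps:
A(E) = -2
z(w) = -4 + 4*w (z(w) = 4*(-1 + w) = -4 + 4*w)
X(H) = 8*H² (X(H) = 4*((H² + H*H) + 0) = 4*((H² + H²) + 0) = 4*(2*H² + 0) = 4*(2*H²) = 8*H²)
O(B, S) = 1/128 (O(B, S) = 1/(8*(-4 + 4*2)²) = 1/(8*(-4 + 8)²) = 1/(8*4²) = 1/(8*16) = 1/128)
-16 + O(l(A(1), 0), -2)*(-45) = -16 + (1/128)*(-45) = -16 - 45/128 = -2093/128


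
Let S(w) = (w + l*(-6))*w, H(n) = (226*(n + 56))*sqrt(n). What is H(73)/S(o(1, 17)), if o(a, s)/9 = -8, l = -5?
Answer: 4859*sqrt(73)/504 ≈ 82.372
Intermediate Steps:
o(a, s) = -72 (o(a, s) = 9*(-8) = -72)
H(n) = sqrt(n)*(12656 + 226*n) (H(n) = (226*(56 + n))*sqrt(n) = (12656 + 226*n)*sqrt(n) = sqrt(n)*(12656 + 226*n))
S(w) = w*(30 + w) (S(w) = (w - 5*(-6))*w = (w + 30)*w = (30 + w)*w = w*(30 + w))
H(73)/S(o(1, 17)) = (226*sqrt(73)*(56 + 73))/((-72*(30 - 72))) = (226*sqrt(73)*129)/((-72*(-42))) = (29154*sqrt(73))/3024 = (29154*sqrt(73))*(1/3024) = 4859*sqrt(73)/504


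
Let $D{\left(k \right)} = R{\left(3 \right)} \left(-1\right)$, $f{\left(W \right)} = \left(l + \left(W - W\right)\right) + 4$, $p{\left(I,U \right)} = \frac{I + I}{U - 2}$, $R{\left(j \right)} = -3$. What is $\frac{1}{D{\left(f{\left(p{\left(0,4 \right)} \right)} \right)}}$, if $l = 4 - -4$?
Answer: $\frac{1}{3} \approx 0.33333$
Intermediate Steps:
$l = 8$ ($l = 4 + 4 = 8$)
$p{\left(I,U \right)} = \frac{2 I}{-2 + U}$
$f{\left(W \right)} = 12$ ($f{\left(W \right)} = \left(8 + \left(W - W\right)\right) + 4 = \left(8 + 0\right) + 4 = 8 + 4 = 12$)
$D{\left(k \right)} = 3$ ($D{\left(k \right)} = \left(-3\right) \left(-1\right) = 3$)
$\frac{1}{D{\left(f{\left(p{\left(0,4 \right)} \right)} \right)}} = \frac{1}{3}$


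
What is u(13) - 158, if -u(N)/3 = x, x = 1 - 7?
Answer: -140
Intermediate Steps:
x = -6
u(N) = 18 (u(N) = -3*(-6) = 18)
u(13) - 158 = 18 - 158 = -140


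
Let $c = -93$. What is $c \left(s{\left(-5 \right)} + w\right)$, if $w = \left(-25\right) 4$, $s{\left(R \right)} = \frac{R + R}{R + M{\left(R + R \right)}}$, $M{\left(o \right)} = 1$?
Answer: $\frac{18135}{2} \approx 9067.5$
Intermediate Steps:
$s{\left(R \right)} = \frac{2 R}{1 + R}$ ($s{\left(R \right)} = \frac{R + R}{R + 1} = \frac{2 R}{1 + R}$)
$w = -100$
$c \left(s{\left(-5 \right)} + w\right) = - 93 \left(2 \left(-5\right) \frac{1}{1 - 5} - 100\right) = - 93 \left(2 \left(-5\right) \frac{1}{-4} - 100\right) = - 93 \left(2 \left(-5\right) \left(- \frac{1}{4}\right) - 100\right) = - 93 \left(\frac{5}{2} - 100\right) = \left(-93\right) \left(- \frac{195}{2}\right) = \frac{18135}{2}$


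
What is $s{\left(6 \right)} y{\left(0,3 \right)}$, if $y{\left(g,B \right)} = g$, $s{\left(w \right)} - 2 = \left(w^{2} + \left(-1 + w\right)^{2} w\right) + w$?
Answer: $0$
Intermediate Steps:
$s{\left(w \right)} = 2 + w + w^{2} + w \left(-1 + w\right)^{2}$ ($s{\left(w \right)} = 2 + \left(\left(w^{2} + \left(-1 + w\right)^{2} w\right) + w\right) = 2 + \left(\left(w^{2} + w \left(-1 + w\right)^{2}\right) + w\right) = 2 + \left(w + w^{2} + w \left(-1 + w\right)^{2}\right) = 2 + w + w^{2} + w \left(-1 + w\right)^{2}$)
$s{\left(6 \right)} y{\left(0,3 \right)} = \left(2 + 6^{3} - 6^{2} + 2 \cdot 6\right) 0 = \left(2 + 216 - 36 + 12\right) 0 = 194 \cdot 0 = 0$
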